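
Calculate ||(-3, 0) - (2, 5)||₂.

√(Σ(x_i - y_i)²) = √((-3 - 2)² + (0 - 5)²)
= √((-5)² + (-5)²) = √(25 + 25) = √50 ≈ 7.0711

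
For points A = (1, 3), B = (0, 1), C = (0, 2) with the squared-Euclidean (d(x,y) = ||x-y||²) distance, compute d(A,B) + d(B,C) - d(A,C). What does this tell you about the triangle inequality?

d(A,B) = 1² + 2² = 5, d(B,C) = 0² + 1² = 1, d(A,C) = 1² + 1² = 2.
d(A,B) + d(B,C) - d(A,C) = 5 + 1 - 2 = 6 - 2 = 4. This is ≥ 0, so the triangle inequality holds for these points.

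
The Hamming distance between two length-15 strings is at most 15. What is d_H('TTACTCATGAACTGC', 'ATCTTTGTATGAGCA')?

Differing positions: 1, 3, 4, 6, 7, 9, 10, 11, 12, 13, 14, 15. Hamming distance = 12. The maximum possible Hamming distance for length-15 strings is 15, so d_H/15 = 12/15 = 0.8.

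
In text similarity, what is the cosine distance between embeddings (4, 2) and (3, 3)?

With u = (4, 2), v = (3, 3):
u·v = 4·3 + 2·3 = 12 + 6 = 18.
|u| = √(4² + 2²) = √20, |v| = √(3² + 3²) = √18, so |u||v| = √(20·18) = √360.
cos θ = (u·v)/(|u||v|) = 18/√360 ≈ 0.9487
Cosine distance = 1 - cos θ ≈ 1 - 0.9487 = 0.0513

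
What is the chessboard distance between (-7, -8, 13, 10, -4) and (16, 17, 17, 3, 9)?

max(|x_i - y_i|) = max(|-7 - 16|, |-8 - 17|, |13 - 17|, |10 - 3|, |-4 - 9|) = max(23, 25, 4, 7, 13) = 25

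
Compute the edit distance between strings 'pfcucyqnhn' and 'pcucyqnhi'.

Let D[i][j] be the edit distance between the first i characters of 'pfcucyqnhn' and the first j characters of 'pcucyqnhi', with D[i][0] = i, D[0][j] = j, and D[i][j] = D[i-1][j-1] if the characters match, else 1 + min(D[i-1][j], D[i][j-1], D[i-1][j-1]). Filling the table (rows: prefixes of 'pfcucyqnhn', columns: prefixes of 'pcucyqnhi'):
     ε  p  c  u  c  y  q  n  h  i
  ε  0  1  2  3  4  5  6  7  8  9
  p  1  0  1  2  3  4  5  6  7  8
  f  2  1  1  2  3  4  5  6  7  8
  c  3  2  1  2  2  3  4  5  6  7
  u  4  3  2  1  2  3  4  5  6  7
  c  5  4  3  2  1  2  3  4  5  6
  y  6  5  4  3  2  1  2  3  4  5
  q  7  6  5  4  3  2  1  2  3  4
  n  8  7  6  5  4  3  2  1  2  3
  h  9  8  7  6  5  4  3  2  1  2
  n 10  9  8  7  6  5  4  3  2  2
The bottom-right entry gives D[10][9] = 2, so no sequence of fewer than 2 edits works. Backtracking through the table gives one optimal edit sequence (2 edits):
  pfcucyqnhn → pcucyqnhn (del f @2)
  pcucyqnhn → pcucyqnhi (sub n→i @9)
Edit distance = 2.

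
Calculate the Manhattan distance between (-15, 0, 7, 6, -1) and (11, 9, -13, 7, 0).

Σ|x_i - y_i| = |-15 - 11| + |0 - 9| + |7 - (-13)| + |6 - 7| + |-1 - 0| = 26 + 9 + 20 + 1 + 1 = 57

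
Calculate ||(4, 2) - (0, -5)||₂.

√(Σ(x_i - y_i)²) = √((4 - 0)² + (2 - (-5))²)
= √(4² + 7²) = √(16 + 49) = √65 ≈ 8.0623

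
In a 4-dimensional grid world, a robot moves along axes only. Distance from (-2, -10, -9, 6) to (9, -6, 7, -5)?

Σ|x_i - y_i| = |-2 - 9| + |-10 - (-6)| + |-9 - 7| + |6 - (-5)| = 11 + 4 + 16 + 11 = 42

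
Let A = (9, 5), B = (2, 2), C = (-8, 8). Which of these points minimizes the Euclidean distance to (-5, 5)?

Distances: d(A) = 14, d(B) ≈ 7.6158, d(C) ≈ 4.2426. Nearest: C = (-8, 8) with distance 4.2426.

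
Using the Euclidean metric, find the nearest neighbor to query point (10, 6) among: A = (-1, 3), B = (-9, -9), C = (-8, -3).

Distances: d(A) ≈ 11.4018, d(B) ≈ 24.2074, d(C) ≈ 20.1246. Nearest: A = (-1, 3) with distance 11.4018.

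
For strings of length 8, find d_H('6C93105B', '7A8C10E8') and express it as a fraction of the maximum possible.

Differing positions: 1, 2, 3, 4, 7, 8. Hamming distance = 6. The maximum possible Hamming distance for length-8 strings is 8, so d_H/8 = 6/8 = 0.75.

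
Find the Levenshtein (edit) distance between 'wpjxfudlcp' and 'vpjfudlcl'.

Let D[i][j] be the edit distance between the first i characters of 'wpjxfudlcp' and the first j characters of 'vpjfudlcl', with D[i][0] = i, D[0][j] = j, and D[i][j] = D[i-1][j-1] if the characters match, else 1 + min(D[i-1][j], D[i][j-1], D[i-1][j-1]). Filling the table (rows: prefixes of 'wpjxfudlcp', columns: prefixes of 'vpjfudlcl'):
     ε  v  p  j  f  u  d  l  c  l
  ε  0  1  2  3  4  5  6  7  8  9
  w  1  1  2  3  4  5  6  7  8  9
  p  2  2  1  2  3  4  5  6  7  8
  j  3  3  2  1  2  3  4  5  6  7
  x  4  4  3  2  2  3  4  5  6  7
  f  5  5  4  3  2  3  4  5  6  7
  u  6  6  5  4  3  2  3  4  5  6
  d  7  7  6  5  4  3  2  3  4  5
  l  8  8  7  6  5  4  3  2  3  4
  c  9  9  8  7  6  5  4  3  2  3
  p 10 10  9  8  7  6  5  4  3  3
The bottom-right entry gives D[10][9] = 3, so no sequence of fewer than 3 edits works. Backtracking through the table gives one optimal edit sequence (3 edits):
  wpjxfudlcp → vpjxfudlcp (sub w→v @1)
  vpjxfudlcp → vpjfudlcp (del x @4)
  vpjfudlcp → vpjfudlcl (sub p→l @9)
Edit distance = 3.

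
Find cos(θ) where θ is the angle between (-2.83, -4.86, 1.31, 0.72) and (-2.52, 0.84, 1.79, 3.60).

With u = (-2.83, -4.86, 1.31, 0.72), v = (-2.52, 0.84, 1.79, 3.60):
u·v = (-2.83)·(-2.52) + (-4.86)·0.84 + 1.31·1.79 + 0.72·3.6 = 7.1316 + (-4.0824) + 2.3449 + 2.592 = 7.9861.
|u| = √((-2.83)² + (-4.86)² + 1.31² + 0.72²) = √(8.0089 + 23.6196 + 1.7161 + 0.5184) = √33.863, |v| = √((-2.52)² + 0.84² + 1.79² + 3.6²) = √(6.3504 + 0.7056 + 3.2041 + 12.96) = √23.2201.
cos θ = (u·v)/(|u||v|) = 7.9861/(√33.863·√23.2201) = 0.2848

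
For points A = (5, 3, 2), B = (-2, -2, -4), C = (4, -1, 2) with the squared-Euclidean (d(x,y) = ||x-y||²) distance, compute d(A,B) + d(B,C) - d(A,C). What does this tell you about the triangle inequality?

d(A,B) = 7² + 5² + 6² = 110, d(B,C) = 6² + 1² + 6² = 73, d(A,C) = 1² + 4² + 0² = 17.
d(A,B) + d(B,C) - d(A,C) = 110 + 73 - 17 = 183 - 17 = 166. This is ≥ 0, so the triangle inequality holds for these points.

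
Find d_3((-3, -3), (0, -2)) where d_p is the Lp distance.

(Σ|x_i - y_i|^3)^(1/3) = (|-3 - 0|^3 + |-3 - (-2)|^3)^(1/3)
= (3^3 + 1^3)^(1/3) = (27 + 1)^(1/3) = (28)^(1/3) ≈ 3.0366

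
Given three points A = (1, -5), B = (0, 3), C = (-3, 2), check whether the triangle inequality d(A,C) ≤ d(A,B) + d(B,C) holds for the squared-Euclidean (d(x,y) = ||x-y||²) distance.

d(A,B) = 1² + 8² = 65, d(B,C) = 3² + 1² = 10, d(A,C) = 4² + 7² = 65.
d(A,C) = 65 ≤ 65 + 10 = 75. Triangle inequality is satisfied.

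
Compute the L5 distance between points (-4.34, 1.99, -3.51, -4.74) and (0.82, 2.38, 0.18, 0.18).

(Σ|x_i - y_i|^5)^(1/5) = (|-4.34 - 0.82|^5 + |1.99 - 2.38|^5 + |-3.51 - 0.18|^5 + |-4.74 - 0.18|^5)^(1/5)
= (5.16^5 + 0.39^5 + 3.69^5 + 4.92^5)^(1/5) ≈ (3658.0405 + 0.009 + 684.1193 + 2882.873)^(1/5) = (7225.0418)^(1/5) ≈ 5.9125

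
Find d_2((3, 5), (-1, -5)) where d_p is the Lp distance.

(Σ|x_i - y_i|^2)^(1/2) = (|3 - (-1)|^2 + |5 - (-5)|^2)^(1/2)
= (4^2 + 10^2)^(1/2) = (16 + 100)^(1/2) = (116)^(1/2) ≈ 10.7703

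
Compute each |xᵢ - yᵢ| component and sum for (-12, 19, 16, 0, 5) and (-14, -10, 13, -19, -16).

Σ|x_i - y_i| = |-12 - (-14)| + |19 - (-10)| + |16 - 13| + |0 - (-19)| + |5 - (-16)| = 2 + 29 + 3 + 19 + 21 = 74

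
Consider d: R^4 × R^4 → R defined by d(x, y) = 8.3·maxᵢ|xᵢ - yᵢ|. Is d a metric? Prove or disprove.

Yes. The L∞ (Chebyshev) norm induces a metric on R^4, and multiplying a metric by a positive constant 8.3 > 0 preserves all four axioms: non-negativity (8.3·||x-y|| ≥ 0), identity (8.3·||x-y|| = 0 ⟺ ||x-y|| = 0 ⟺ x = y), symmetry (||x-y|| = ||y-x||), and the triangle inequality (8.3·||x-z|| ≤ 8.3·||x-y|| + 8.3·||y-z||). So d is a metric.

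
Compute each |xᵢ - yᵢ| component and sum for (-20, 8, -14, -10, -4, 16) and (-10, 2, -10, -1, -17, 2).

Σ|x_i - y_i| = |-20 - (-10)| + |8 - 2| + |-14 - (-10)| + |-10 - (-1)| + |-4 - (-17)| + |16 - 2| = 10 + 6 + 4 + 9 + 13 + 14 = 56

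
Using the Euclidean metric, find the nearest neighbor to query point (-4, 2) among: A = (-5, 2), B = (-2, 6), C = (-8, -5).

Distances: d(A) = 1, d(B) ≈ 4.4721, d(C) ≈ 8.0623. Nearest: A = (-5, 2) with distance 1.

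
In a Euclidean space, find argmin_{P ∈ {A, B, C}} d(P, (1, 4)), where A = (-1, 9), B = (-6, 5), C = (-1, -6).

Distances: d(A) ≈ 5.3852, d(B) ≈ 7.0711, d(C) ≈ 10.198. Nearest: A = (-1, 9) with distance 5.3852.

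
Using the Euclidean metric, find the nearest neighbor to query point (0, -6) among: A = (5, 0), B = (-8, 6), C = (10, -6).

Distances: d(A) ≈ 7.8102, d(B) ≈ 14.4222, d(C) = 10. Nearest: A = (5, 0) with distance 7.8102.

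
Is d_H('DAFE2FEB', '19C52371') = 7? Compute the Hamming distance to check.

Differing positions: 1, 2, 3, 4, 6, 7, 8. Hamming distance = 7, so the claim is true.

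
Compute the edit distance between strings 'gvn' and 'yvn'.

Let D[i][j] be the edit distance between the first i characters of 'gvn' and the first j characters of 'yvn', with D[i][0] = i, D[0][j] = j, and D[i][j] = D[i-1][j-1] if the characters match, else 1 + min(D[i-1][j], D[i][j-1], D[i-1][j-1]). Filling the table (rows: prefixes of 'gvn', columns: prefixes of 'yvn'):
     ε  y  v  n
  ε  0  1  2  3
  g  1  1  2  3
  v  2  2  1  2
  n  3  3  2  1
The bottom-right entry gives D[3][3] = 1, so no sequence of fewer than 1 edit works. Backtracking through the table gives one optimal edit sequence (1 edit):
  gvn → yvn (sub g→y @1)
Edit distance = 1.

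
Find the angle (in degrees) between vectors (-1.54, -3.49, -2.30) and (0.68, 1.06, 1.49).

With u = (-1.54, -3.49, -2.30), v = (0.68, 1.06, 1.49):
u·v = (-1.54)·0.68 + (-3.49)·1.06 + (-2.3)·1.49 = (-1.0472) + (-3.6994) + (-3.427) = -8.1736.
|u| = √((-1.54)² + (-3.49)² + (-2.3)²) = √(2.3716 + 12.1801 + 5.29) = √19.8417, |v| = √(0.68² + 1.06² + 1.49²) = √(0.4624 + 1.1236 + 2.2201) = √3.8061.
cos θ = (u·v)/(|u||v|) = -8.1736/(√19.8417·√3.8061) ≈ -0.940554
θ = arccos(-0.940554) ≈ 160.14°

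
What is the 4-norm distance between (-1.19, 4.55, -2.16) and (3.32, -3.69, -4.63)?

(Σ|x_i - y_i|^4)^(1/4) = (|-1.19 - 3.32|^4 + |4.55 - (-3.69)|^4 + |-2.16 - (-4.63)|^4)^(1/4)
= (4.51^4 + 8.24^4 + 2.47^4)^(1/4) ≈ (413.7197 + 4610.0841 + 37.221)^(1/4) = (5061.0248)^(1/4) ≈ 8.4345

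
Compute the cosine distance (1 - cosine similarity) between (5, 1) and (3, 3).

With u = (5, 1), v = (3, 3):
u·v = 5·3 + 1·3 = 15 + 3 = 18.
|u| = √(5² + 1²) = √26, |v| = √(3² + 3²) = √18, so |u||v| = √(26·18) = √468.
cos θ = (u·v)/(|u||v|) = 18/√468 ≈ 0.8321
Cosine distance = 1 - cos θ ≈ 1 - 0.8321 = 0.1679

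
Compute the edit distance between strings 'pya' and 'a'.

Let D[i][j] be the edit distance between the first i characters of 'pya' and the first j characters of 'a', with D[i][0] = i, D[0][j] = j, and D[i][j] = D[i-1][j-1] if the characters match, else 1 + min(D[i-1][j], D[i][j-1], D[i-1][j-1]). Filling the table (rows: prefixes of 'pya', columns: prefixes of 'a'):
     ε  a
  ε  0  1
  p  1  1
  y  2  2
  a  3  2
The bottom-right entry gives D[3][1] = 2, so no sequence of fewer than 2 edits works. Backtracking through the table gives one optimal edit sequence (2 edits):
  pya → ya (del p @1)
  ya → a (del y @1)
Edit distance = 2.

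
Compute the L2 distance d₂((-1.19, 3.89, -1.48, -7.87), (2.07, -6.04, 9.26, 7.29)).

√(Σ(x_i - y_i)²) = √((-1.19 - 2.07)² + (3.89 - (-6.04))² + (-1.48 - 9.26)² + (-7.87 - 7.29)²)
= √((-3.26)² + 9.93² + (-10.74)² + (-15.16)²) = √(10.6276 + 98.6049 + 115.3476 + 229.8256) = √454.4057 ≈ 21.3168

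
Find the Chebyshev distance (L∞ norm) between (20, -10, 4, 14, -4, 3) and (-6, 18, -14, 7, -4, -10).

max(|x_i - y_i|) = max(|20 - (-6)|, |-10 - 18|, |4 - (-14)|, |14 - 7|, |-4 - (-4)|, |3 - (-10)|) = max(26, 28, 18, 7, 0, 13) = 28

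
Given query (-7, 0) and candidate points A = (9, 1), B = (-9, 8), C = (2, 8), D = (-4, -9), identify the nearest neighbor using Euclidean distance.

Distances: d(A) ≈ 16.0312, d(B) ≈ 8.2462, d(C) ≈ 12.0416, d(D) ≈ 9.4868. Nearest: B = (-9, 8) with distance 8.2462.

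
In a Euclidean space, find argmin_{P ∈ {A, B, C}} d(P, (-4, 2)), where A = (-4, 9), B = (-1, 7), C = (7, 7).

Distances: d(A) = 7, d(B) ≈ 5.831, d(C) ≈ 12.083. Nearest: B = (-1, 7) with distance 5.831.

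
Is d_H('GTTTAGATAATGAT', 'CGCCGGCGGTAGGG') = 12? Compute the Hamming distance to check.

Differing positions: 1, 2, 3, 4, 5, 7, 8, 9, 10, 11, 13, 14. Hamming distance = 12, so the claim is true.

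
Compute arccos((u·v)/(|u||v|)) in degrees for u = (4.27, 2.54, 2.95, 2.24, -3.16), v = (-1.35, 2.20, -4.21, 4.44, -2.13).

With u = (4.27, 2.54, 2.95, 2.24, -3.16), v = (-1.35, 2.20, -4.21, 4.44, -2.13):
u·v = 4.27·(-1.35) + 2.54·2.2 + 2.95·(-4.21) + 2.24·4.44 + (-3.16)·(-2.13) = (-5.7645) + 5.588 + (-12.4195) + 9.9456 + 6.7308 = 4.0804.
|u| = √(4.27² + 2.54² + 2.95² + 2.24² + (-3.16)²) = √(18.2329 + 6.4516 + 8.7025 + 5.0176 + 9.9856) = √48.3902, |v| = √((-1.35)² + 2.2² + (-4.21)² + 4.44² + (-2.13)²) = √(1.8225 + 4.84 + 17.7241 + 19.7136 + 4.5369) = √48.6371.
cos θ = (u·v)/(|u||v|) = 4.0804/(√48.3902·√48.6371) ≈ 0.084109
θ = arccos(0.084109) ≈ 85.18°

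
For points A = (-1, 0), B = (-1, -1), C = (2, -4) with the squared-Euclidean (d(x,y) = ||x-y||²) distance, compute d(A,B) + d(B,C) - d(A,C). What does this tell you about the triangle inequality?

d(A,B) = 0² + 1² = 1, d(B,C) = 3² + 3² = 18, d(A,C) = 3² + 4² = 25.
d(A,B) + d(B,C) - d(A,C) = 1 + 18 - 25 = 19 - 25 = -6. This is < 0, so the triangle inequality FAILS for these points (squared-Euclidean is not a metric).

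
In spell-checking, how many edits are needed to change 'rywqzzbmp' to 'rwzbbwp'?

Let D[i][j] be the edit distance between the first i characters of 'rywqzzbmp' and the first j characters of 'rwzbbwp', with D[i][0] = i, D[0][j] = j, and D[i][j] = D[i-1][j-1] if the characters match, else 1 + min(D[i-1][j], D[i][j-1], D[i-1][j-1]). Filling the table (rows: prefixes of 'rywqzzbmp', columns: prefixes of 'rwzbbwp'):
     ε  r  w  z  b  b  w  p
  ε  0  1  2  3  4  5  6  7
  r  1  0  1  2  3  4  5  6
  y  2  1  1  2  3  4  5  6
  w  3  2  1  2  3  4  4  5
  q  4  3  2  2  3  4  5  5
  z  5  4  3  2  3  4  5  6
  z  6  5  4  3  3  4  5  6
  b  7  6  5  4  3  3  4  5
  m  8  7  6  5  4  4  4  5
  p  9  8  7  6  5  5  5  4
The bottom-right entry gives D[9][7] = 4, so no sequence of fewer than 4 edits works. Backtracking through the table gives one optimal edit sequence (4 edits):
  rywqzzbmp → rwqzzbmp (del y @2)
  rwqzzbmp → rwzzbmp (del q @3)
  rwzzbmp → rwzbbmp (sub z→b @4)
  rwzbbmp → rwzbbwp (sub m→w @6)
Edit distance = 4.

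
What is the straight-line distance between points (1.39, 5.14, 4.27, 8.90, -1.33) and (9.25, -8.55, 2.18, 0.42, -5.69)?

√(Σ(x_i - y_i)²) = √((1.39 - 9.25)² + (5.14 - (-8.55))² + (4.27 - 2.18)² + (8.9 - 0.42)² + (-1.33 - (-5.69))²)
= √((-7.86)² + 13.69² + 2.09² + 8.48² + 4.36²) = √(61.7796 + 187.4161 + 4.3681 + 71.9104 + 19.0096) = √344.4838 ≈ 18.5603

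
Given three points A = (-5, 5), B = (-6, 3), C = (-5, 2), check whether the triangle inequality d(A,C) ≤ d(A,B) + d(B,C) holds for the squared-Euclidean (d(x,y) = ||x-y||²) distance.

d(A,B) = 1² + 2² = 5, d(B,C) = 1² + 1² = 2, d(A,C) = 0² + 3² = 9.
d(A,C) = 9 > 5 + 2 = 7. Triangle inequality is VIOLATED. (Squared-Euclidean is not a metric — this is a counterexample.)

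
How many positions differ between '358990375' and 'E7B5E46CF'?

Differing positions: 1, 2, 3, 4, 5, 6, 7, 8, 9. Hamming distance = 9.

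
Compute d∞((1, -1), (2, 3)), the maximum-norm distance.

max(|x_i - y_i|) = max(|1 - 2|, |-1 - 3|) = max(1, 4) = 4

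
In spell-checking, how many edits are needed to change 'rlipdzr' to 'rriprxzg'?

Let D[i][j] be the edit distance between the first i characters of 'rlipdzr' and the first j characters of 'rriprxzg', with D[i][0] = i, D[0][j] = j, and D[i][j] = D[i-1][j-1] if the characters match, else 1 + min(D[i-1][j], D[i][j-1], D[i-1][j-1]). Filling the table (rows: prefixes of 'rlipdzr', columns: prefixes of 'rriprxzg'):
     ε  r  r  i  p  r  x  z  g
  ε  0  1  2  3  4  5  6  7  8
  r  1  0  1  2  3  4  5  6  7
  l  2  1  1  2  3  4  5  6  7
  i  3  2  2  1  2  3  4  5  6
  p  4  3  3  2  1  2  3  4  5
  d  5  4  4  3  2  2  3  4  5
  z  6  5  5  4  3  3  3  3  4
  r  7  6  5  5  4  3  4  4  4
The bottom-right entry gives D[7][8] = 4, so no sequence of fewer than 4 edits works. Backtracking through the table gives one optimal edit sequence (4 edits):
  rlipdzr → rripdzr (sub l→r @2)
  rripdzr → rriprdzr (ins r @5)
  rriprdzr → rriprxzr (sub d→x @6)
  rriprxzr → rriprxzg (sub r→g @8)
Edit distance = 4.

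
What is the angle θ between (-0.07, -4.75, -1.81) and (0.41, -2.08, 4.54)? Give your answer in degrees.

With u = (-0.07, -4.75, -1.81), v = (0.41, -2.08, 4.54):
u·v = (-0.07)·0.41 + (-4.75)·(-2.08) + (-1.81)·4.54 = (-0.0287) + 9.88 + (-8.2174) = 1.6339.
|u| = √((-0.07)² + (-4.75)² + (-1.81)²) = √(0.0049 + 22.5625 + 3.2761) = √25.8435, |v| = √(0.41² + (-2.08)² + 4.54²) = √(0.1681 + 4.3264 + 20.6116) = √25.1061.
cos θ = (u·v)/(|u||v|) = 1.6339/(√25.8435·√25.1061) ≈ 0.064145
θ = arccos(0.064145) ≈ 86.32°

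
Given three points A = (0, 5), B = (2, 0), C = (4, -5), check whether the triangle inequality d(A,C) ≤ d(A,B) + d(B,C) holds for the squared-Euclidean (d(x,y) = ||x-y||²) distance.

d(A,B) = 2² + 5² = 29, d(B,C) = 2² + 5² = 29, d(A,C) = 4² + 10² = 116.
d(A,C) = 116 > 29 + 29 = 58. Triangle inequality is VIOLATED. (Squared-Euclidean is not a metric — this is a counterexample.)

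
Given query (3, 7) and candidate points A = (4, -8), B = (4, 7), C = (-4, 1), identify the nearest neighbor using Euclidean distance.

Distances: d(A) ≈ 15.0333, d(B) = 1, d(C) ≈ 9.2195. Nearest: B = (4, 7) with distance 1.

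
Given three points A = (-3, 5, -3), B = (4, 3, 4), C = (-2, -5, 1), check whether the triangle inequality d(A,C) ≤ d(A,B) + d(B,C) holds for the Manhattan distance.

d(A,B) = 7 + 2 + 7 = 16, d(B,C) = 6 + 8 + 3 = 17, d(A,C) = 1 + 10 + 4 = 15.
d(A,C) = 15 ≤ 16 + 17 = 33. Triangle inequality is satisfied.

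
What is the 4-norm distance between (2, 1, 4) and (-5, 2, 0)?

(Σ|x_i - y_i|^4)^(1/4) = (|2 - (-5)|^4 + |1 - 2|^4 + |4 - 0|^4)^(1/4)
= (7^4 + 1^4 + 4^4)^(1/4) = (2401 + 1 + 256)^(1/4) = (2658)^(1/4) ≈ 7.1802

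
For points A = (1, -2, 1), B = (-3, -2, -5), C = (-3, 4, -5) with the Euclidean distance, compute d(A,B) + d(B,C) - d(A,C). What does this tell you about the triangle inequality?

d(A,B) = √(4² + 0² + 6²) = √52 ≈ 7.2111, d(B,C) = √(0² + 6² + 0²) = √36 = 6, d(A,C) = √(4² + 6² + 6²) = √88 ≈ 9.3808.
d(A,B) + d(B,C) - d(A,C) = 7.2111 + 6 - 9.3808 = 13.2111 - 9.3808 = 3.8303 (to 4 decimal places). This is ≥ 0, so the triangle inequality holds for these points.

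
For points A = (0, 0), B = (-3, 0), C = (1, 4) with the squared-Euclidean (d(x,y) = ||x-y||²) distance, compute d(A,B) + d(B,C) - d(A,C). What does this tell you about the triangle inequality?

d(A,B) = 3² + 0² = 9, d(B,C) = 4² + 4² = 32, d(A,C) = 1² + 4² = 17.
d(A,B) + d(B,C) - d(A,C) = 9 + 32 - 17 = 41 - 17 = 24. This is ≥ 0, so the triangle inequality holds for these points.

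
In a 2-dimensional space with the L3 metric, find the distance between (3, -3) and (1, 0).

(Σ|x_i - y_i|^3)^(1/3) = (|3 - 1|^3 + |-3 - 0|^3)^(1/3)
= (2^3 + 3^3)^(1/3) = (8 + 27)^(1/3) = (35)^(1/3) ≈ 3.2711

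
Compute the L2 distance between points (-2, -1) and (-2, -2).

(Σ|x_i - y_i|^2)^(1/2) = (|-2 - (-2)|^2 + |-1 - (-2)|^2)^(1/2)
= (0^2 + 1^2)^(1/2) = (0 + 1)^(1/2) = (1)^(1/2) = 1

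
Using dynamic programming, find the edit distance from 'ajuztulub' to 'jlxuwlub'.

Let D[i][j] be the edit distance between the first i characters of 'ajuztulub' and the first j characters of 'jlxuwlub', with D[i][0] = i, D[0][j] = j, and D[i][j] = D[i-1][j-1] if the characters match, else 1 + min(D[i-1][j], D[i][j-1], D[i-1][j-1]). Filling the table (rows: prefixes of 'ajuztulub', columns: prefixes of 'jlxuwlub'):
     ε  j  l  x  u  w  l  u  b
  ε  0  1  2  3  4  5  6  7  8
  a  1  1  2  3  4  5  6  7  8
  j  2  1  2  3  4  5  6  7  8
  u  3  2  2  3  3  4  5  6  7
  z  4  3  3  3  4  4  5  6  7
  t  5  4  4  4  4  5  5  6  7
  u  6  5  5  5  4  5  6  5  6
  l  7  6  5  6  5  5  5  6  6
  u  8  7  6  6  6  6  6  5  6
  b  9  8  7  7  7  7  7  6  5
The bottom-right entry gives D[9][8] = 5, so no sequence of fewer than 5 edits works. Backtracking through the table gives one optimal edit sequence (5 edits):
  ajuztulub → juztulub (del a @1)
  juztulub → jlztulub (sub u→l @2)
  jlztulub → jlxtulub (sub z→x @3)
  jlxtulub → jlxuulub (sub t→u @4)
  jlxuulub → jlxuwlub (sub u→w @5)
Edit distance = 5.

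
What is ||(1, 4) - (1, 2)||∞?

max(|x_i - y_i|) = max(|1 - 1|, |4 - 2|) = max(0, 2) = 2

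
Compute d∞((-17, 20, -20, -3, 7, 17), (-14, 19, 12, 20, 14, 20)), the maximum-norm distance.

max(|x_i - y_i|) = max(|-17 - (-14)|, |20 - 19|, |-20 - 12|, |-3 - 20|, |7 - 14|, |17 - 20|) = max(3, 1, 32, 23, 7, 3) = 32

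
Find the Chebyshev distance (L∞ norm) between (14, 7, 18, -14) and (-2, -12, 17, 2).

max(|x_i - y_i|) = max(|14 - (-2)|, |7 - (-12)|, |18 - 17|, |-14 - 2|) = max(16, 19, 1, 16) = 19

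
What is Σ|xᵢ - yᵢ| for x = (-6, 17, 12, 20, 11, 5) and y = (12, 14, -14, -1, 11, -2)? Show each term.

Σ|x_i - y_i| = |-6 - 12| + |17 - 14| + |12 - (-14)| + |20 - (-1)| + |11 - 11| + |5 - (-2)| = 18 + 3 + 26 + 21 + 0 + 7 = 75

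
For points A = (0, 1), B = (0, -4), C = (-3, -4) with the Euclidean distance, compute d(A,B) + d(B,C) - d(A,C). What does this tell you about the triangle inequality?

d(A,B) = √(0² + 5²) = √25 = 5, d(B,C) = √(3² + 0²) = √9 = 3, d(A,C) = √(3² + 5²) = √34 ≈ 5.831.
d(A,B) + d(B,C) - d(A,C) = 5 + 3 - 5.831 = 8 - 5.831 = 2.169 (to 4 decimal places). This is ≥ 0, so the triangle inequality holds for these points.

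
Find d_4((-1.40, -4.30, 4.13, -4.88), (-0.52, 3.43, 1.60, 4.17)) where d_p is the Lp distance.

(Σ|x_i - y_i|^4)^(1/4) = (|-1.4 - (-0.52)|^4 + |-4.3 - 3.43|^4 + |4.13 - 1.6|^4 + |-4.88 - 4.17|^4)^(1/4)
= (0.88^4 + 7.73^4 + 2.53^4 + 9.05^4)^(1/4) ≈ (0.5997 + 3570.4091 + 40.9715 + 6708.0195)^(1/4) = (10319.9998)^(1/4) ≈ 10.0791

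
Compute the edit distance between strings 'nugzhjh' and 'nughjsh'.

Let D[i][j] be the edit distance between the first i characters of 'nugzhjh' and the first j characters of 'nughjsh', with D[i][0] = i, D[0][j] = j, and D[i][j] = D[i-1][j-1] if the characters match, else 1 + min(D[i-1][j], D[i][j-1], D[i-1][j-1]). Filling the table (rows: prefixes of 'nugzhjh', columns: prefixes of 'nughjsh'):
     ε  n  u  g  h  j  s  h
  ε  0  1  2  3  4  5  6  7
  n  1  0  1  2  3  4  5  6
  u  2  1  0  1  2  3  4  5
  g  3  2  1  0  1  2  3  4
  z  4  3  2  1  1  2  3  4
  h  5  4  3  2  1  2  3  3
  j  6  5  4  3  2  1  2  3
  h  7  6  5  4  3  2  2  2
The bottom-right entry gives D[7][7] = 2, so no sequence of fewer than 2 edits works. Backtracking through the table gives one optimal edit sequence (2 edits):
  nugzhjh → nughjh (del z @4)
  nughjh → nughjsh (ins s @6)
Edit distance = 2.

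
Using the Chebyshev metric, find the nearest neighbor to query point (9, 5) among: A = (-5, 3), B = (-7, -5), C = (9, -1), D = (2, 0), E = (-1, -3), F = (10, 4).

Distances: d(A) = 14, d(B) = 16, d(C) = 6, d(D) = 7, d(E) = 10, d(F) = 1. Nearest: F = (10, 4) with distance 1.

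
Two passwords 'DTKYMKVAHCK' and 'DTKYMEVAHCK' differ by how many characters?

Differing positions: 6. Hamming distance = 1.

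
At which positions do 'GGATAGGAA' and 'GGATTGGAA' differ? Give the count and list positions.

Differing positions: 5. Hamming distance = 1.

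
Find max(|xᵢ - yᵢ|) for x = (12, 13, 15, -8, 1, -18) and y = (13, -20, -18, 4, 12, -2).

max(|x_i - y_i|) = max(|12 - 13|, |13 - (-20)|, |15 - (-18)|, |-8 - 4|, |1 - 12|, |-18 - (-2)|) = max(1, 33, 33, 12, 11, 16) = 33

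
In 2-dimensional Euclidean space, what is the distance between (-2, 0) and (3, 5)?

√(Σ(x_i - y_i)²) = √((-2 - 3)² + (0 - 5)²)
= √((-5)² + (-5)²) = √(25 + 25) = √50 ≈ 7.0711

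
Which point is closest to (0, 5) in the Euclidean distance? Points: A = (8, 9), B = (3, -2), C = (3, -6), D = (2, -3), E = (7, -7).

Distances: d(A) ≈ 8.9443, d(B) ≈ 7.6158, d(C) ≈ 11.4018, d(D) ≈ 8.2462, d(E) ≈ 13.8924. Nearest: B = (3, -2) with distance 7.6158.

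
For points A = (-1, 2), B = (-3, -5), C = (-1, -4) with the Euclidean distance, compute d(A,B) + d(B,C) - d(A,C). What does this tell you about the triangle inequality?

d(A,B) = √(2² + 7²) = √53 ≈ 7.2801, d(B,C) = √(2² + 1²) = √5 ≈ 2.2361, d(A,C) = √(0² + 6²) = √36 = 6.
d(A,B) + d(B,C) - d(A,C) = 7.2801 + 2.2361 - 6 = 9.5162 - 6 = 3.5162 (to 4 decimal places). This is ≥ 0, so the triangle inequality holds for these points.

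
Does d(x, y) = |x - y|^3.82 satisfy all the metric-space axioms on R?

No. d(x,y) = |x-y|^3.82 fails the triangle inequality since p = 3.82 > 1. Counterexample: x = 1, y = 4, z = 12. d(x,z) = |1 - 12|^3.82 = 11^3.82 ≈ 9508.6762, but d(x,y) + d(y,z) = 3^3.82 + 8^3.82 ≈ 66.4666 + 2817.1096 = 2883.5762. Since 9508.6762 > 2883.5762, the triangle inequality is violated.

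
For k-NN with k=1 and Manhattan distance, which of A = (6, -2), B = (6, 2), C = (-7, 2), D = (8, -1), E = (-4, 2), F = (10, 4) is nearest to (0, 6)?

Distances: d(A) = 14, d(B) = 10, d(C) = 11, d(D) = 15, d(E) = 8, d(F) = 12. Nearest: E = (-4, 2) with distance 8.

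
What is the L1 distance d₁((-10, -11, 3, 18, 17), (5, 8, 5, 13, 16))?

Σ|x_i - y_i| = |-10 - 5| + |-11 - 8| + |3 - 5| + |18 - 13| + |17 - 16| = 15 + 19 + 2 + 5 + 1 = 42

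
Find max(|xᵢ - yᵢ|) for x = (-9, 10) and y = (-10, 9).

max(|x_i - y_i|) = max(|-9 - (-10)|, |10 - 9|) = max(1, 1) = 1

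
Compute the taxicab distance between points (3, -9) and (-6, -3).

Σ|x_i - y_i| = |3 - (-6)| + |-9 - (-3)| = 9 + 6 = 15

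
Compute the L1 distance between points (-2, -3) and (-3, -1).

Σ|x_i - y_i| = |-2 - (-3)| + |-3 - (-1)| = 1 + 2 = 3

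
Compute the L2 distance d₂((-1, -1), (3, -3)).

√(Σ(x_i - y_i)²) = √((-1 - 3)² + (-1 - (-3))²)
= √((-4)² + 2²) = √(16 + 4) = √20 ≈ 4.4721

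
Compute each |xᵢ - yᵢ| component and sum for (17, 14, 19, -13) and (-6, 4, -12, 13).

Σ|x_i - y_i| = |17 - (-6)| + |14 - 4| + |19 - (-12)| + |-13 - 13| = 23 + 10 + 31 + 26 = 90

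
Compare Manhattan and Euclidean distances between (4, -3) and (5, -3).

L1 = |4 - 5| + |-3 - (-3)| = 1 + 0 = 1
L2 = √(1² + 0²) = √1 = 1
L1 ≥ L2 always (equality iff movement is along one axis); L1 = L2 here (movement is along a single axis).
Ratio L1/L2 = 1/1 = 1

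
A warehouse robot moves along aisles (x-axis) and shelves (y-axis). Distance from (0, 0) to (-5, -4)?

Σ|x_i - y_i| = |0 - (-5)| + |0 - (-4)| = 5 + 4 = 9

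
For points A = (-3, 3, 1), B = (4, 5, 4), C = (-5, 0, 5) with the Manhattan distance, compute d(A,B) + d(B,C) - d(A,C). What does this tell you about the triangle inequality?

d(A,B) = 7 + 2 + 3 = 12, d(B,C) = 9 + 5 + 1 = 15, d(A,C) = 2 + 3 + 4 = 9.
d(A,B) + d(B,C) - d(A,C) = 12 + 15 - 9 = 27 - 9 = 18. This is ≥ 0, so the triangle inequality holds for these points.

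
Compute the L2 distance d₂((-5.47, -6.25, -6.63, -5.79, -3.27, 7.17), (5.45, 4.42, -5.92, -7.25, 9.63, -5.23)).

√(Σ(x_i - y_i)²) = √((-5.47 - 5.45)² + (-6.25 - 4.42)² + (-6.63 - (-5.92))² + (-5.79 - (-7.25))² + (-3.27 - 9.63)² + (7.17 - (-5.23))²)
= √((-10.92)² + (-10.67)² + (-0.71)² + 1.46² + (-12.9)² + 12.4²) = √(119.2464 + 113.8489 + 0.5041 + 2.1316 + 166.41 + 153.76) = √555.901 ≈ 23.5776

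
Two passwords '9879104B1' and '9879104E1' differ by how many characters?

Differing positions: 8. Hamming distance = 1.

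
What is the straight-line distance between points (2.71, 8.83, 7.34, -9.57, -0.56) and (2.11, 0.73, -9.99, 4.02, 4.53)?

√(Σ(x_i - y_i)²) = √((2.71 - 2.11)² + (8.83 - 0.73)² + (7.34 - (-9.99))² + (-9.57 - 4.02)² + (-0.56 - 4.53)²)
= √(0.6² + 8.1² + 17.33² + (-13.59)² + (-5.09)²) = √(0.36 + 65.61 + 300.3289 + 184.6881 + 25.9081) = √576.8951 ≈ 24.0186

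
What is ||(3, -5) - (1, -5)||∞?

max(|x_i - y_i|) = max(|3 - 1|, |-5 - (-5)|) = max(2, 0) = 2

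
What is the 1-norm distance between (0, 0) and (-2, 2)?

Σ|x_i - y_i| = |0 - (-2)| + |0 - 2| = 2 + 2 = 4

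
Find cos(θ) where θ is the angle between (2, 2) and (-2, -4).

With u = (2, 2), v = (-2, -4):
u·v = 2·(-2) + 2·(-4) = (-4) + (-8) = -12.
|u| = √(2² + 2²) = √8, |v| = √((-2)² + (-4)²) = √20, so |u||v| = √(8·20) = √160.
cos θ = (u·v)/(|u||v|) = -12/√160 ≈ -0.9487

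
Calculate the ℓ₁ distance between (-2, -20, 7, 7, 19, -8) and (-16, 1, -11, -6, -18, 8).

Σ|x_i - y_i| = |-2 - (-16)| + |-20 - 1| + |7 - (-11)| + |7 - (-6)| + |19 - (-18)| + |-8 - 8| = 14 + 21 + 18 + 13 + 37 + 16 = 119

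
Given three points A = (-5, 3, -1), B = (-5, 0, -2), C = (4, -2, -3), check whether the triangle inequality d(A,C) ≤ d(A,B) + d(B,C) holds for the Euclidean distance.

d(A,B) = √(0² + 3² + 1²) = √10 ≈ 3.1623, d(B,C) = √(9² + 2² + 1²) = √86 ≈ 9.2736, d(A,C) = √(9² + 5² + 2²) = √110 ≈ 10.4881.
d(A,C) ≈ 10.4881 ≤ 3.1623 + 9.2736 = 12.4359. Triangle inequality is satisfied.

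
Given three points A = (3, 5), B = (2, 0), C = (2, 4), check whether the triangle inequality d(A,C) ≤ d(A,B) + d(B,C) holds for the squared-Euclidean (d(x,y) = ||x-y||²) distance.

d(A,B) = 1² + 5² = 26, d(B,C) = 0² + 4² = 16, d(A,C) = 1² + 1² = 2.
d(A,C) = 2 ≤ 26 + 16 = 42. Triangle inequality is satisfied.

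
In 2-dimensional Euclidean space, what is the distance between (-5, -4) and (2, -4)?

√(Σ(x_i - y_i)²) = √((-5 - 2)² + (-4 - (-4))²)
= √((-7)² + 0²) = √(49 + 0) = √49 = 7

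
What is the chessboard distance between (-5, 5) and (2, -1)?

max(|x_i - y_i|) = max(|-5 - 2|, |5 - (-1)|) = max(7, 6) = 7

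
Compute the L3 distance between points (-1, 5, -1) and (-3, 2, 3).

(Σ|x_i - y_i|^3)^(1/3) = (|-1 - (-3)|^3 + |5 - 2|^3 + |-1 - 3|^3)^(1/3)
= (2^3 + 3^3 + 4^3)^(1/3) = (8 + 27 + 64)^(1/3) = (99)^(1/3) ≈ 4.6261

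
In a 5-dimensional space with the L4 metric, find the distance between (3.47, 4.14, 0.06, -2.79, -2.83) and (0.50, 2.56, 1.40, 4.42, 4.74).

(Σ|x_i - y_i|^4)^(1/4) = (|3.47 - 0.5|^4 + |4.14 - 2.56|^4 + |0.06 - 1.4|^4 + |-2.79 - 4.42|^4 + |-2.83 - 4.74|^4)^(1/4)
= (2.97^4 + 1.58^4 + 1.34^4 + 7.21^4 + 7.57^4)^(1/4) ≈ (77.8083 + 6.232 + 3.2242 + 2702.3467 + 3283.8516)^(1/4) = (6073.4628)^(1/4) ≈ 8.8279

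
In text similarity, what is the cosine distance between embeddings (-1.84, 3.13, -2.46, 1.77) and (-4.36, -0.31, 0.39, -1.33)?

With u = (-1.84, 3.13, -2.46, 1.77), v = (-4.36, -0.31, 0.39, -1.33):
u·v = (-1.84)·(-4.36) + 3.13·(-0.31) + (-2.46)·0.39 + 1.77·(-1.33) = 8.0224 + (-0.9703) + (-0.9594) + (-2.3541) = 3.7386.
|u| = √((-1.84)² + 3.13² + (-2.46)² + 1.77²) = √(3.3856 + 9.7969 + 6.0516 + 3.1329) = √22.367, |v| = √((-4.36)² + (-0.31)² + 0.39² + (-1.33)²) = √(19.0096 + 0.0961 + 0.1521 + 1.7689) = √21.0267.
cos θ = (u·v)/(|u||v|) = 3.7386/(√22.367·√21.0267) ≈ 0.1724
Cosine distance = 1 - cos θ ≈ 1 - 0.1724 = 0.8276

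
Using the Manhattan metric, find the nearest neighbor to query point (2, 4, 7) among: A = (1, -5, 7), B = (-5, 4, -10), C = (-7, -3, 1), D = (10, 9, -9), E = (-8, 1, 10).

Distances: d(A) = 10, d(B) = 24, d(C) = 22, d(D) = 29, d(E) = 16. Nearest: A = (1, -5, 7) with distance 10.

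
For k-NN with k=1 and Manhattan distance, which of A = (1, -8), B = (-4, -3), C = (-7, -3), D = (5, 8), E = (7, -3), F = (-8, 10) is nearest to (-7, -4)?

Distances: d(A) = 12, d(B) = 4, d(C) = 1, d(D) = 24, d(E) = 15, d(F) = 15. Nearest: C = (-7, -3) with distance 1.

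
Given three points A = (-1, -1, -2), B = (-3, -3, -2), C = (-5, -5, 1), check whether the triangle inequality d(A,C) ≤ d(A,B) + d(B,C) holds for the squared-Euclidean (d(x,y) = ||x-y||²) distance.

d(A,B) = 2² + 2² + 0² = 8, d(B,C) = 2² + 2² + 3² = 17, d(A,C) = 4² + 4² + 3² = 41.
d(A,C) = 41 > 8 + 17 = 25. Triangle inequality is VIOLATED. (Squared-Euclidean is not a metric — this is a counterexample.)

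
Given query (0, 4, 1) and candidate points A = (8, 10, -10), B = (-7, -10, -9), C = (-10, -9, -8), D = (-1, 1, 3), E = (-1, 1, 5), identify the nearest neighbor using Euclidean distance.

Distances: d(A) ≈ 14.8661, d(B) ≈ 18.5742, d(C) ≈ 18.7083, d(D) ≈ 3.7417, d(E) ≈ 5.099. Nearest: D = (-1, 1, 3) with distance 3.7417.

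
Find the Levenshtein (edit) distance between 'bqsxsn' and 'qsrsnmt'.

Let D[i][j] be the edit distance between the first i characters of 'bqsxsn' and the first j characters of 'qsrsnmt', with D[i][0] = i, D[0][j] = j, and D[i][j] = D[i-1][j-1] if the characters match, else 1 + min(D[i-1][j], D[i][j-1], D[i-1][j-1]). Filling the table (rows: prefixes of 'bqsxsn', columns: prefixes of 'qsrsnmt'):
     ε  q  s  r  s  n  m  t
  ε  0  1  2  3  4  5  6  7
  b  1  1  2  3  4  5  6  7
  q  2  1  2  3  4  5  6  7
  s  3  2  1  2  3  4  5  6
  x  4  3  2  2  3  4  5  6
  s  5  4  3  3  2  3  4  5
  n  6  5  4  4  3  2  3  4
The bottom-right entry gives D[6][7] = 4, so no sequence of fewer than 4 edits works. Backtracking through the table gives one optimal edit sequence (4 edits):
  bqsxsn → qsxsn (del b @1)
  qsxsn → qsrsn (sub x→r @3)
  qsrsn → qsrsnm (ins m @6)
  qsrsnm → qsrsnmt (ins t @7)
Edit distance = 4.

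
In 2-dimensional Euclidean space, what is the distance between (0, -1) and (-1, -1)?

√(Σ(x_i - y_i)²) = √((0 - (-1))² + (-1 - (-1))²)
= √(1² + 0²) = √(1 + 0) = √1 = 1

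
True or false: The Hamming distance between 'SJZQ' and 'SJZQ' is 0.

Differing positions: none. Hamming distance = 0, so the claim is true.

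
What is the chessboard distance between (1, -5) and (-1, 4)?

max(|x_i - y_i|) = max(|1 - (-1)|, |-5 - 4|) = max(2, 9) = 9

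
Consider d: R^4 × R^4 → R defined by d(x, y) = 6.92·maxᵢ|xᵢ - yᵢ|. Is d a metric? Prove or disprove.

Yes. The L∞ (Chebyshev) norm induces a metric on R^4, and multiplying a metric by a positive constant 6.92 > 0 preserves all four axioms: non-negativity (6.92·||x-y|| ≥ 0), identity (6.92·||x-y|| = 0 ⟺ ||x-y|| = 0 ⟺ x = y), symmetry (||x-y|| = ||y-x||), and the triangle inequality (6.92·||x-z|| ≤ 6.92·||x-y|| + 6.92·||y-z||). So d is a metric.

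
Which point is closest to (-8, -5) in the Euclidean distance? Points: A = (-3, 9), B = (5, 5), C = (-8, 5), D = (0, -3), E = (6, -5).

Distances: d(A) ≈ 14.8661, d(B) ≈ 16.4012, d(C) = 10, d(D) ≈ 8.2462, d(E) = 14. Nearest: D = (0, -3) with distance 8.2462.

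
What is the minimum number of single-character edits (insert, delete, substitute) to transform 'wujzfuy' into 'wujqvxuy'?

Let D[i][j] be the edit distance between the first i characters of 'wujzfuy' and the first j characters of 'wujqvxuy', with D[i][0] = i, D[0][j] = j, and D[i][j] = D[i-1][j-1] if the characters match, else 1 + min(D[i-1][j], D[i][j-1], D[i-1][j-1]). Filling the table (rows: prefixes of 'wujzfuy', columns: prefixes of 'wujqvxuy'):
     ε  w  u  j  q  v  x  u  y
  ε  0  1  2  3  4  5  6  7  8
  w  1  0  1  2  3  4  5  6  7
  u  2  1  0  1  2  3  4  5  6
  j  3  2  1  0  1  2  3  4  5
  z  4  3  2  1  1  2  3  4  5
  f  5  4  3  2  2  2  3  4  5
  u  6  5  4  3  3  3  3  3  4
  y  7  6  5  4  4  4  4  4  3
The bottom-right entry gives D[7][8] = 3, so no sequence of fewer than 3 edits works. Backtracking through the table gives one optimal edit sequence (3 edits):
  wujzfuy → wujqzfuy (ins q @4)
  wujqzfuy → wujqvfuy (sub z→v @5)
  wujqvfuy → wujqvxuy (sub f→x @6)
Edit distance = 3.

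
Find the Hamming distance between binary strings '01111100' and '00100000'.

Differing positions: 2, 4, 5, 6. Hamming distance = 4.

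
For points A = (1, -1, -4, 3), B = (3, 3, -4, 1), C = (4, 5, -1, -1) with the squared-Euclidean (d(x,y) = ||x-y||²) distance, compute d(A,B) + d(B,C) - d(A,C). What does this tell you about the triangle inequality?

d(A,B) = 2² + 4² + 0² + 2² = 24, d(B,C) = 1² + 2² + 3² + 2² = 18, d(A,C) = 3² + 6² + 3² + 4² = 70.
d(A,B) + d(B,C) - d(A,C) = 24 + 18 - 70 = 42 - 70 = -28. This is < 0, so the triangle inequality FAILS for these points (squared-Euclidean is not a metric).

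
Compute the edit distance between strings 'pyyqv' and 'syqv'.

Let D[i][j] be the edit distance between the first i characters of 'pyyqv' and the first j characters of 'syqv', with D[i][0] = i, D[0][j] = j, and D[i][j] = D[i-1][j-1] if the characters match, else 1 + min(D[i-1][j], D[i][j-1], D[i-1][j-1]). Filling the table (rows: prefixes of 'pyyqv', columns: prefixes of 'syqv'):
     ε  s  y  q  v
  ε  0  1  2  3  4
  p  1  1  2  3  4
  y  2  2  1  2  3
  y  3  3  2  2  3
  q  4  4  3  2  3
  v  5  5  4  3  2
The bottom-right entry gives D[5][4] = 2, so no sequence of fewer than 2 edits works. Backtracking through the table gives one optimal edit sequence (2 edits):
  pyyqv → yyqv (del p @1)
  yyqv → syqv (sub y→s @1)
Edit distance = 2.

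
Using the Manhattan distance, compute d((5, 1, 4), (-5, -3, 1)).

Σ|x_i - y_i| = |5 - (-5)| + |1 - (-3)| + |4 - 1| = 10 + 4 + 3 = 17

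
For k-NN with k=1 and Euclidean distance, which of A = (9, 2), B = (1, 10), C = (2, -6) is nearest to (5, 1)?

Distances: d(A) ≈ 4.1231, d(B) ≈ 9.8489, d(C) ≈ 7.6158. Nearest: A = (9, 2) with distance 4.1231.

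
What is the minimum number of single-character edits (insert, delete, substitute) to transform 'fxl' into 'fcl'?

Let D[i][j] be the edit distance between the first i characters of 'fxl' and the first j characters of 'fcl', with D[i][0] = i, D[0][j] = j, and D[i][j] = D[i-1][j-1] if the characters match, else 1 + min(D[i-1][j], D[i][j-1], D[i-1][j-1]). Filling the table (rows: prefixes of 'fxl', columns: prefixes of 'fcl'):
     ε  f  c  l
  ε  0  1  2  3
  f  1  0  1  2
  x  2  1  1  2
  l  3  2  2  1
The bottom-right entry gives D[3][3] = 1, so no sequence of fewer than 1 edit works. Backtracking through the table gives one optimal edit sequence (1 edit):
  fxl → fcl (sub x→c @2)
Edit distance = 1.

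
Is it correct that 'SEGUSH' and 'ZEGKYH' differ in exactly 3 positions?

Differing positions: 1, 4, 5. Hamming distance = 3, so the claim is true.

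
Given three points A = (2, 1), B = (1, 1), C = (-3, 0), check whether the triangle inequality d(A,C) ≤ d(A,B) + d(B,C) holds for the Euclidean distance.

d(A,B) = √(1² + 0²) = √1 = 1, d(B,C) = √(4² + 1²) = √17 ≈ 4.1231, d(A,C) = √(5² + 1²) = √26 ≈ 5.099.
d(A,C) ≈ 5.099 ≤ 1 + 4.1231 = 5.1231. Triangle inequality is satisfied.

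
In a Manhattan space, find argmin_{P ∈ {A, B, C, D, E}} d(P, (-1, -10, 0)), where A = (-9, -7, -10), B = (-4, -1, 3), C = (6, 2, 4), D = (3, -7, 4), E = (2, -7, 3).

Distances: d(A) = 21, d(B) = 15, d(C) = 23, d(D) = 11, d(E) = 9. Nearest: E = (2, -7, 3) with distance 9.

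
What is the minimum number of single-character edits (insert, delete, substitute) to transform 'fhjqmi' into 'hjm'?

Let D[i][j] be the edit distance between the first i characters of 'fhjqmi' and the first j characters of 'hjm', with D[i][0] = i, D[0][j] = j, and D[i][j] = D[i-1][j-1] if the characters match, else 1 + min(D[i-1][j], D[i][j-1], D[i-1][j-1]). Filling the table (rows: prefixes of 'fhjqmi', columns: prefixes of 'hjm'):
     ε  h  j  m
  ε  0  1  2  3
  f  1  1  2  3
  h  2  1  2  3
  j  3  2  1  2
  q  4  3  2  2
  m  5  4  3  2
  i  6  5  4  3
The bottom-right entry gives D[6][3] = 3, so no sequence of fewer than 3 edits works. Backtracking through the table gives one optimal edit sequence (3 edits):
  fhjqmi → hjqmi (del f @1)
  hjqmi → hjmi (del q @3)
  hjmi → hjm (del i @4)
Edit distance = 3.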